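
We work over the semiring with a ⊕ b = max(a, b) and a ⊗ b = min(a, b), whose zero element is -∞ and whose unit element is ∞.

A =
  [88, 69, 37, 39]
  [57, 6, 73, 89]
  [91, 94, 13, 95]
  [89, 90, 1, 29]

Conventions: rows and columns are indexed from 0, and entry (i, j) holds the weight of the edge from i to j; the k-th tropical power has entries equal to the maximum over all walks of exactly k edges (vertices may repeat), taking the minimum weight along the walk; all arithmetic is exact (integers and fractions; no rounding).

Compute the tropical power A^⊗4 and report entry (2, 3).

A^⊗2:
  [88, 69, 69, 69]
  [89, 89, 37, 73]
  [89, 90, 73, 89]
  [88, 69, 73, 89]
A^⊗3:
  [88, 69, 69, 69]
  [88, 73, 73, 89]
  [89, 89, 73, 89]
  [89, 89, 69, 73]
A^⊗4:
  [88, 69, 69, 69]
  [89, 89, 73, 73]
  [89, 89, 73, 89]
  [88, 73, 73, 89]
Key observation: the optimum is the walk 2->1->3->1->3, with weight 94 min 89 min 90 min 89 = 89.
Optimal value attained by: walk 2->1->3->1->3.
Answer: (A^⊗4)[2][3] = 89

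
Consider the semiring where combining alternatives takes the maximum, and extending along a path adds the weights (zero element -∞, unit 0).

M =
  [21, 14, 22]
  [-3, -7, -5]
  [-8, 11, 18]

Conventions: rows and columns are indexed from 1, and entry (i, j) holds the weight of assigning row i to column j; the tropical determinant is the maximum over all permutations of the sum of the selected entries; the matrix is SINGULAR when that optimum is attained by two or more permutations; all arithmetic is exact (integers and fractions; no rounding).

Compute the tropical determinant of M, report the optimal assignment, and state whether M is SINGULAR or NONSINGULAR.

σ = (1, 2, 3): 21 + (-7) + 18 = 32
σ = (1, 3, 2): 21 + (-5) + 11 = 27
σ = (2, 1, 3): 14 + (-3) + 18 = 29
σ = (2, 3, 1): 14 + (-5) + (-8) = 1
σ = (3, 1, 2): 22 + (-3) + 11 = 30
σ = (3, 2, 1): 22 + (-7) + (-8) = 7
Optimal value attained by: σ = (1, 2, 3).
Answer: det⊕(M) = 32; verdict: NONSINGULAR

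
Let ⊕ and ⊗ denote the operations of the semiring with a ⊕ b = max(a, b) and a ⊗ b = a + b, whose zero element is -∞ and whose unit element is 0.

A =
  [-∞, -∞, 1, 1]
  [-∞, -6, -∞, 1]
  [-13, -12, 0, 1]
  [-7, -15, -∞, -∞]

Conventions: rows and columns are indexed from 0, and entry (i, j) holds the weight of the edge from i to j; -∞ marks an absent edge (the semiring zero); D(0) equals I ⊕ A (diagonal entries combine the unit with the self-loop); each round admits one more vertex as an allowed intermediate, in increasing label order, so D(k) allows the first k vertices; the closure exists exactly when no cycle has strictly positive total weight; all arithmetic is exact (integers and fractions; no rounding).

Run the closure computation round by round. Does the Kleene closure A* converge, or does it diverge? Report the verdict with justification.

D(0):
  [0, -∞, 1, 1]
  [-∞, 0, -∞, 1]
  [-13, -12, 0, 1]
  [-7, -15, -∞, 0]
D(1):
  [0, -∞, 1, 1]
  [-∞, 0, -∞, 1]
  [-13, -12, 0, 1]
  [-7, -15, -6, 0]
D(2):
  [0, -∞, 1, 1]
  [-∞, 0, -∞, 1]
  [-13, -12, 0, 1]
  [-7, -15, -6, 0]
D(3):
  [0, -11, 1, 2]
  [-∞, 0, -∞, 1]
  [-13, -12, 0, 1]
  [-7, -15, -6, 0]
D(4):
  [0, -11, 1, 2]
  [-6, 0, -5, 1]
  [-6, -12, 0, 1]
  [-7, -15, -6, 0]
Key observation: every diagonal entry stays at the unit through all rounds, so no improving cycle exists.
Answer: CONVERGES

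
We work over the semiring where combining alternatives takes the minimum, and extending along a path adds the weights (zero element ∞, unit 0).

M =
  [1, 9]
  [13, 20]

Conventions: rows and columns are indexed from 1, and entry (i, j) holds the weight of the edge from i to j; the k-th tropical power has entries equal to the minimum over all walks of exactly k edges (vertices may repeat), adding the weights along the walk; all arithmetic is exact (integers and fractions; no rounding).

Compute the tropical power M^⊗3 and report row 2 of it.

M^⊗2:
  [2, 10]
  [14, 22]
M^⊗3:
  [3, 11]
  [15, 23]
Answer: row 2 of M^⊗3 = [15, 23]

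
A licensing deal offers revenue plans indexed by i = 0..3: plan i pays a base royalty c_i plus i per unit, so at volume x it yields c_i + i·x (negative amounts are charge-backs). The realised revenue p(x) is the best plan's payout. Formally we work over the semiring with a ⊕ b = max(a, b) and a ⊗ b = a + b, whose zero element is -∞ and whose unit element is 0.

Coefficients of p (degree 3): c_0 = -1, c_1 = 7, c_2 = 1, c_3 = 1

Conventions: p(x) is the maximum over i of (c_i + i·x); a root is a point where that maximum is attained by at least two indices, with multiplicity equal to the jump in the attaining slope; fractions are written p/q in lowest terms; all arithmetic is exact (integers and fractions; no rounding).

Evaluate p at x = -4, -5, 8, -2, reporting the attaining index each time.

p(-4) = max(-1+0·(-4)=-1, 7+1·(-4)=3, 1+2·(-4)=-7, 1+3·(-4)=-11) = 3 (attained by i=1)
p(-5) = max(-1+0·(-5)=-1, 7+1·(-5)=2, 1+2·(-5)=-9, 1+3·(-5)=-14) = 2 (attained by i=1)
p(8) = max(-1+0·8=-1, 7+1·8=15, 1+2·8=17, 1+3·8=25) = 25 (attained by i=3)
p(-2) = max(-1+0·(-2)=-1, 7+1·(-2)=5, 1+2·(-2)=-3, 1+3·(-2)=-5) = 5 (attained by i=1)
Answer: p(-4) = 3; p(-5) = 2; p(8) = 25; p(-2) = 5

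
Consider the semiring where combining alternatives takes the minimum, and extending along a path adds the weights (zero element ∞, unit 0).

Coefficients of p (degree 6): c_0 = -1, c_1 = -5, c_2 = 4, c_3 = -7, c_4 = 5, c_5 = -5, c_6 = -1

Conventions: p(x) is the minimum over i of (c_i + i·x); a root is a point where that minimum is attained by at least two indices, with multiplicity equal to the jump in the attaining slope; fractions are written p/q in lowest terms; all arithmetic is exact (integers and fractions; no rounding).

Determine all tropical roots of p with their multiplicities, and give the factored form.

hull edge (i=0, c=-1) to (i=1, c=-5): slope -4, span 1
hull edge (i=1, c=-5) to (i=3, c=-7): slope -1, span 2
hull edge (i=3, c=-7) to (i=5, c=-5): slope 1, span 2
hull edge (i=5, c=-5) to (i=6, c=-1): slope 4, span 1
Factored form: p(x) = -1 ⊗ (x ⊕ (-4)) ⊗ (x ⊕ (-1)) ⊗ (x ⊕ (-1)) ⊗ (x ⊕ 1) ⊗ (x ⊕ 1) ⊗ (x ⊕ 4)
Answer: roots = -4 (mult 1), -1 (mult 2), 1 (mult 2), 4 (mult 1)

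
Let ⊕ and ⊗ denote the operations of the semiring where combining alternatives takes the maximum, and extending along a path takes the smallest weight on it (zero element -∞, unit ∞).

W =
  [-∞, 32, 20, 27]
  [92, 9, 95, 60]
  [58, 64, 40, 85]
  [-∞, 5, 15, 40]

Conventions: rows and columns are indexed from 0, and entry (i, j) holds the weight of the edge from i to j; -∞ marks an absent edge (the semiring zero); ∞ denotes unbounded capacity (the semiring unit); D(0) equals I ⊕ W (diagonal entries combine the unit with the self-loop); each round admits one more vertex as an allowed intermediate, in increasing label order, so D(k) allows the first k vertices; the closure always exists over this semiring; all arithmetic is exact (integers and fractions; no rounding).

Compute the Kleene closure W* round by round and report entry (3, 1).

D(0):
  [∞, 32, 20, 27]
  [92, ∞, 95, 60]
  [58, 64, ∞, 85]
  [-∞, 5, 15, ∞]
D(1):
  [∞, 32, 20, 27]
  [92, ∞, 95, 60]
  [58, 64, ∞, 85]
  [-∞, 5, 15, ∞]
D(2):
  [∞, 32, 32, 32]
  [92, ∞, 95, 60]
  [64, 64, ∞, 85]
  [5, 5, 15, ∞]
D(3):
  [∞, 32, 32, 32]
  [92, ∞, 95, 85]
  [64, 64, ∞, 85]
  [15, 15, 15, ∞]
D(4):
  [∞, 32, 32, 32]
  [92, ∞, 95, 85]
  [64, 64, ∞, 85]
  [15, 15, 15, ∞]
Answer: W*[3][1] = 15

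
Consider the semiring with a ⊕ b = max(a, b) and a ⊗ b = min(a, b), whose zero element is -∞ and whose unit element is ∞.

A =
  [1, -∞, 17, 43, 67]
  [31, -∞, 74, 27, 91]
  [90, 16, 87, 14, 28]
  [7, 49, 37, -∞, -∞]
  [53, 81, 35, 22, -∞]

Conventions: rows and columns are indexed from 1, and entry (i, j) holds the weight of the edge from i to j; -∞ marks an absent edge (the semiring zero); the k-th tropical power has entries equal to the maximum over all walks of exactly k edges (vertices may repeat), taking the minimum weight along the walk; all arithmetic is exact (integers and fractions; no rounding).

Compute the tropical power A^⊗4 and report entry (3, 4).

A^⊗2:
  [53, 67, 37, 22, 17]
  [74, 81, 74, 31, 31]
  [87, 28, 87, 43, 67]
  [37, 16, 49, 27, 49]
  [35, 22, 74, 43, 81]
A^⊗3:
  [37, 22, 67, 43, 67]
  [74, 31, 74, 43, 81]
  [87, 67, 87, 43, 67]
  [49, 49, 49, 37, 37]
  [74, 81, 74, 35, 35]
A^⊗4:
  [67, 67, 67, 37, 37]
  [74, 81, 74, 43, 67]
  [87, 67, 87, 43, 67]
  [49, 37, 49, 43, 49]
  [74, 35, 74, 43, 81]
Key observation: the optimum is the walk 3->1->5->1->4, with weight 90 min 67 min 53 min 43 = 43.
Optimal value attained by: walk 3->1->5->1->4.
Answer: (A^⊗4)[3][4] = 43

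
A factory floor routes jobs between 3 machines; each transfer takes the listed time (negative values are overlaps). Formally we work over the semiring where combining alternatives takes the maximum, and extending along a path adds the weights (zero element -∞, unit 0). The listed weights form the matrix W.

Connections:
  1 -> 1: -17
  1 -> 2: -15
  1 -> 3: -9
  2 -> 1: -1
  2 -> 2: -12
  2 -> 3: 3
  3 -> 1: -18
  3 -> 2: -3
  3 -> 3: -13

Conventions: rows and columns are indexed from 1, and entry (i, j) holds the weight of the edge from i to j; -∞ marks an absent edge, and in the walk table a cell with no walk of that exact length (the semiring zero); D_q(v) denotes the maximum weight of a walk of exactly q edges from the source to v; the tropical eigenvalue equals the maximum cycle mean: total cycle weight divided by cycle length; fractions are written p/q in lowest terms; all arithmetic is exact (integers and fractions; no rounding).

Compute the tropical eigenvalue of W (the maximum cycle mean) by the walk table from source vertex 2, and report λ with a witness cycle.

q=0: [-∞, 0, -∞]
q=1: [-1, -12, 3]
q=2: [-13, 0, -9]
q=3: [-1, -12, 3]
Optimal cycle mean attained by: cycle 2->3->2, total 3 + (-3), length 2.
Answer: λ = 0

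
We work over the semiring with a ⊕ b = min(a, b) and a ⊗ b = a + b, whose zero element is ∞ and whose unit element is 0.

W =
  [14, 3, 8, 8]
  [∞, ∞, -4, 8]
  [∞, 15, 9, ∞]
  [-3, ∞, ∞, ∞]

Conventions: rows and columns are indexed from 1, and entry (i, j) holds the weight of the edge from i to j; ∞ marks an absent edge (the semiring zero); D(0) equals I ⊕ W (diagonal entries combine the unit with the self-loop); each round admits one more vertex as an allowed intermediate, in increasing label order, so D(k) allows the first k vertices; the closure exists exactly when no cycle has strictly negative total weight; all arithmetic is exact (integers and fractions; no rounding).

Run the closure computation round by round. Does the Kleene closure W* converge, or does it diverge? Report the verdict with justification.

D(0):
  [0, 3, 8, 8]
  [∞, 0, -4, 8]
  [∞, 15, 0, ∞]
  [-3, ∞, ∞, 0]
D(1):
  [0, 3, 8, 8]
  [∞, 0, -4, 8]
  [∞, 15, 0, ∞]
  [-3, 0, 5, 0]
D(2):
  [0, 3, -1, 8]
  [∞, 0, -4, 8]
  [∞, 15, 0, 23]
  [-3, 0, -4, 0]
D(3):
  [0, 3, -1, 8]
  [∞, 0, -4, 8]
  [∞, 15, 0, 23]
  [-3, 0, -4, 0]
D(4):
  [0, 3, -1, 8]
  [5, 0, -4, 8]
  [20, 15, 0, 23]
  [-3, 0, -4, 0]
Key observation: every diagonal entry stays at the unit through all rounds, so no improving cycle exists.
Answer: CONVERGES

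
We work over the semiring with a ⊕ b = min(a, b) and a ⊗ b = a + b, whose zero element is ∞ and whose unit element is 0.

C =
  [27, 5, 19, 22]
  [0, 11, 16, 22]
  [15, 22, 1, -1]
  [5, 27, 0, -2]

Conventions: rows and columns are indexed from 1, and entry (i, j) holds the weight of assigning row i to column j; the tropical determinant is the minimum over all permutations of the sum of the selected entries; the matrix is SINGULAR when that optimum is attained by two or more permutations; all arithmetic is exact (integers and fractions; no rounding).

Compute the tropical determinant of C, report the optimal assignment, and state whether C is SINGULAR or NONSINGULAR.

σ = (1, 2, 3, 4): 27 + 11 + 1 + (-2) = 37
σ = (1, 2, 4, 3): 27 + 11 + (-1) + 0 = 37
σ = (1, 3, 2, 4): 27 + 16 + 22 + (-2) = 63
σ = (1, 3, 4, 2): 27 + 16 + (-1) + 27 = 69
σ = (1, 4, 2, 3): 27 + 22 + 22 + 0 = 71
σ = (1, 4, 3, 2): 27 + 22 + 1 + 27 = 77
σ = (2, 1, 3, 4): 5 + 0 + 1 + (-2) = 4
σ = (2, 1, 4, 3): 5 + 0 + (-1) + 0 = 4
σ = (2, 3, 1, 4): 5 + 16 + 15 + (-2) = 34
σ = (2, 3, 4, 1): 5 + 16 + (-1) + 5 = 25
σ = (2, 4, 1, 3): 5 + 22 + 15 + 0 = 42
σ = (2, 4, 3, 1): 5 + 22 + 1 + 5 = 33
σ = (3, 1, 2, 4): 19 + 0 + 22 + (-2) = 39
σ = (3, 1, 4, 2): 19 + 0 + (-1) + 27 = 45
σ = (3, 2, 1, 4): 19 + 11 + 15 + (-2) = 43
σ = (3, 2, 4, 1): 19 + 11 + (-1) + 5 = 34
σ = (3, 4, 1, 2): 19 + 22 + 15 + 27 = 83
σ = (3, 4, 2, 1): 19 + 22 + 22 + 5 = 68
σ = (4, 1, 2, 3): 22 + 0 + 22 + 0 = 44
σ = (4, 1, 3, 2): 22 + 0 + 1 + 27 = 50
σ = (4, 2, 1, 3): 22 + 11 + 15 + 0 = 48
σ = (4, 2, 3, 1): 22 + 11 + 1 + 5 = 39
σ = (4, 3, 1, 2): 22 + 16 + 15 + 27 = 80
σ = (4, 3, 2, 1): 22 + 16 + 22 + 5 = 65
Optimal value attained by: σ = (2, 1, 3, 4).
Answer: det⊕(C) = 4; verdict: SINGULAR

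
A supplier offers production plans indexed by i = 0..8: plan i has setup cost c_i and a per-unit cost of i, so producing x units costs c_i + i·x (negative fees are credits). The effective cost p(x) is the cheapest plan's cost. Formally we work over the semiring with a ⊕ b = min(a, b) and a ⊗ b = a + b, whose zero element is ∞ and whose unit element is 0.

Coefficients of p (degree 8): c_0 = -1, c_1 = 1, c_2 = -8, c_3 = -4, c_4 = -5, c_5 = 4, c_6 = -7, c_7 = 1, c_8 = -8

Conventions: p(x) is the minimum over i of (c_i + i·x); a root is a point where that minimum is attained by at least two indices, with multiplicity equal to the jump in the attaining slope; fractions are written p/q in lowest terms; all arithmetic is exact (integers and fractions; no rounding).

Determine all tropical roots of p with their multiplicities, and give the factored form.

hull edge (i=0, c=-1) to (i=2, c=-8): slope -7/2, span 2
hull edge (i=2, c=-8) to (i=8, c=-8): slope 0, span 6
Factored form: p(x) = -8 ⊗ (x ⊕ 0) ⊗ (x ⊕ 0) ⊗ (x ⊕ 0) ⊗ (x ⊕ 0) ⊗ (x ⊕ 0) ⊗ (x ⊕ 0) ⊗ (x ⊕ 7/2) ⊗ (x ⊕ 7/2)
Answer: roots = 0 (mult 6), 7/2 (mult 2)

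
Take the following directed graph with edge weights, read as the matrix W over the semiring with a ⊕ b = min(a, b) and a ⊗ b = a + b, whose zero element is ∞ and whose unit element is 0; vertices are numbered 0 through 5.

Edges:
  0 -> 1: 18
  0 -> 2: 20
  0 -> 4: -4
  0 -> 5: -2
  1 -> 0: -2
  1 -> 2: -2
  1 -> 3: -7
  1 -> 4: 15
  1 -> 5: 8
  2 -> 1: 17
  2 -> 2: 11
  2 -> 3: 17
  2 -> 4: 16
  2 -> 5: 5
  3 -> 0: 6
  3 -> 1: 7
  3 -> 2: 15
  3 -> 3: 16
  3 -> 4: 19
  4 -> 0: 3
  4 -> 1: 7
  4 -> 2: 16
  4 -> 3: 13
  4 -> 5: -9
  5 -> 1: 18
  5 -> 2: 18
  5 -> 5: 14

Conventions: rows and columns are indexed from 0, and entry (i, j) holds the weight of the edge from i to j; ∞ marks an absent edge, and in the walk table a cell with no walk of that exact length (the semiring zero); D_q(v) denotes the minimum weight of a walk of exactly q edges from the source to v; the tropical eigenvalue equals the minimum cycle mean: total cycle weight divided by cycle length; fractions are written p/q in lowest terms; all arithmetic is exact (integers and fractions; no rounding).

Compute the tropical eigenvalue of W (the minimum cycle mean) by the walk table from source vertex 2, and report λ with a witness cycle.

q=0: [∞, ∞, 0, ∞, ∞, ∞]
q=1: [∞, 17, 11, 17, 16, 5]
q=2: [15, 23, 15, 10, 27, 7]
q=3: [16, 17, 21, 16, 11, 13]
q=4: [14, 18, 15, 10, 12, 2]
q=5: [15, 17, 16, 11, 10, 3]
q=6: [13, 17, 15, 10, 11, 1]
Optimal cycle mean attained by: cycle 0->4->0, total (-4) + 3, length 2.
Answer: λ = -1/2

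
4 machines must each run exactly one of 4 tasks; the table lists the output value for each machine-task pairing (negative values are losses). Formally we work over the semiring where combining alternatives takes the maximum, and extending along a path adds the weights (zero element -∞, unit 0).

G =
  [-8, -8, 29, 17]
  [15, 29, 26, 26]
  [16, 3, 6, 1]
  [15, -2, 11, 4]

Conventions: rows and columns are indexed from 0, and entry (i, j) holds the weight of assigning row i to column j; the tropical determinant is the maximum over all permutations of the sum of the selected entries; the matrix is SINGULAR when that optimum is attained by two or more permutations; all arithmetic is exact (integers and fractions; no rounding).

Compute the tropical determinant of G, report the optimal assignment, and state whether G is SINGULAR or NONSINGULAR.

σ = (0, 1, 2, 3): (-8) + 29 + 6 + 4 = 31
σ = (0, 1, 3, 2): (-8) + 29 + 1 + 11 = 33
σ = (0, 2, 1, 3): (-8) + 26 + 3 + 4 = 25
σ = (0, 2, 3, 1): (-8) + 26 + 1 + (-2) = 17
σ = (0, 3, 1, 2): (-8) + 26 + 3 + 11 = 32
σ = (0, 3, 2, 1): (-8) + 26 + 6 + (-2) = 22
σ = (1, 0, 2, 3): (-8) + 15 + 6 + 4 = 17
σ = (1, 0, 3, 2): (-8) + 15 + 1 + 11 = 19
σ = (1, 2, 0, 3): (-8) + 26 + 16 + 4 = 38
σ = (1, 2, 3, 0): (-8) + 26 + 1 + 15 = 34
σ = (1, 3, 0, 2): (-8) + 26 + 16 + 11 = 45
σ = (1, 3, 2, 0): (-8) + 26 + 6 + 15 = 39
σ = (2, 0, 1, 3): 29 + 15 + 3 + 4 = 51
σ = (2, 0, 3, 1): 29 + 15 + 1 + (-2) = 43
σ = (2, 1, 0, 3): 29 + 29 + 16 + 4 = 78
σ = (2, 1, 3, 0): 29 + 29 + 1 + 15 = 74
σ = (2, 3, 0, 1): 29 + 26 + 16 + (-2) = 69
σ = (2, 3, 1, 0): 29 + 26 + 3 + 15 = 73
σ = (3, 0, 1, 2): 17 + 15 + 3 + 11 = 46
σ = (3, 0, 2, 1): 17 + 15 + 6 + (-2) = 36
σ = (3, 1, 0, 2): 17 + 29 + 16 + 11 = 73
σ = (3, 1, 2, 0): 17 + 29 + 6 + 15 = 67
σ = (3, 2, 0, 1): 17 + 26 + 16 + (-2) = 57
σ = (3, 2, 1, 0): 17 + 26 + 3 + 15 = 61
Optimal value attained by: σ = (2, 1, 0, 3).
Answer: det⊕(G) = 78; verdict: NONSINGULAR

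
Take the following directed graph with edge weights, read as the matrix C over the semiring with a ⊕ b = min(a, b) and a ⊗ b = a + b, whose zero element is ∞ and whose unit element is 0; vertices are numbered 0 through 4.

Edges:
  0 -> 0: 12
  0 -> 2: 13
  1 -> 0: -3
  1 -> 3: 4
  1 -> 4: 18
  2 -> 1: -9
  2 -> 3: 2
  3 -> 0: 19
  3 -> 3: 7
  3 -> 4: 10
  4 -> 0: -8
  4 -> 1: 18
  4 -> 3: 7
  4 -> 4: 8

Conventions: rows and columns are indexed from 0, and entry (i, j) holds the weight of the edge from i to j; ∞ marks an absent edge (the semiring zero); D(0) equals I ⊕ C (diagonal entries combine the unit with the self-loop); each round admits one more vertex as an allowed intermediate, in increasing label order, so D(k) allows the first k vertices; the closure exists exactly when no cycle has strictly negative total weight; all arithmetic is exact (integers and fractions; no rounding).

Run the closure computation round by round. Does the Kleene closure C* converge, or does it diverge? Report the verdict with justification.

D(0):
  [0, ∞, 13, ∞, ∞]
  [-3, 0, ∞, 4, 18]
  [∞, -9, 0, 2, ∞]
  [19, ∞, ∞, 0, 10]
  [-8, 18, ∞, 7, 0]
D(1):
  [0, ∞, 13, ∞, ∞]
  [-3, 0, 10, 4, 18]
  [∞, -9, 0, 2, ∞]
  [19, ∞, 32, 0, 10]
  [-8, 18, 5, 7, 0]
D(2):
  [0, ∞, 13, ∞, ∞]
  [-3, 0, 10, 4, 18]
  [-12, -9, 0, -5, 9]
  [19, ∞, 32, 0, 10]
  [-8, 18, 5, 7, 0]
D(3):
  [0, 4, 13, 8, 22]
  [-3, 0, 10, 4, 18]
  [-12, -9, 0, -5, 9]
  [19, 23, 32, 0, 10]
  [-8, -4, 5, 0, 0]
D(4):
  [0, 4, 13, 8, 18]
  [-3, 0, 10, 4, 14]
  [-12, -9, 0, -5, 5]
  [19, 23, 32, 0, 10]
  [-8, -4, 5, 0, 0]
D(5):
  [0, 4, 13, 8, 18]
  [-3, 0, 10, 4, 14]
  [-12, -9, 0, -5, 5]
  [2, 6, 15, 0, 10]
  [-8, -4, 5, 0, 0]
Key observation: every diagonal entry stays at the unit through all rounds, so no improving cycle exists.
Answer: CONVERGES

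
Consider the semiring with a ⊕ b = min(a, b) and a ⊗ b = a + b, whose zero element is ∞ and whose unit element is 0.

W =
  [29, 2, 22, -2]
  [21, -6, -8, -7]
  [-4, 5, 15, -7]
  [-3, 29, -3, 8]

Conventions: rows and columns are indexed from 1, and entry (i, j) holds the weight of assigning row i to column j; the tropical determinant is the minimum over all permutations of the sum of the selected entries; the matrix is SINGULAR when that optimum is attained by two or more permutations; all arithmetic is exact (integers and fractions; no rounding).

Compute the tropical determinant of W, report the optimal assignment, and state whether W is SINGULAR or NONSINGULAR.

σ = (1, 2, 3, 4): 29 + (-6) + 15 + 8 = 46
σ = (1, 2, 4, 3): 29 + (-6) + (-7) + (-3) = 13
σ = (1, 3, 2, 4): 29 + (-8) + 5 + 8 = 34
σ = (1, 3, 4, 2): 29 + (-8) + (-7) + 29 = 43
σ = (1, 4, 2, 3): 29 + (-7) + 5 + (-3) = 24
σ = (1, 4, 3, 2): 29 + (-7) + 15 + 29 = 66
σ = (2, 1, 3, 4): 2 + 21 + 15 + 8 = 46
σ = (2, 1, 4, 3): 2 + 21 + (-7) + (-3) = 13
σ = (2, 3, 1, 4): 2 + (-8) + (-4) + 8 = -2
σ = (2, 3, 4, 1): 2 + (-8) + (-7) + (-3) = -16
σ = (2, 4, 1, 3): 2 + (-7) + (-4) + (-3) = -12
σ = (2, 4, 3, 1): 2 + (-7) + 15 + (-3) = 7
σ = (3, 1, 2, 4): 22 + 21 + 5 + 8 = 56
σ = (3, 1, 4, 2): 22 + 21 + (-7) + 29 = 65
σ = (3, 2, 1, 4): 22 + (-6) + (-4) + 8 = 20
σ = (3, 2, 4, 1): 22 + (-6) + (-7) + (-3) = 6
σ = (3, 4, 1, 2): 22 + (-7) + (-4) + 29 = 40
σ = (3, 4, 2, 1): 22 + (-7) + 5 + (-3) = 17
σ = (4, 1, 2, 3): (-2) + 21 + 5 + (-3) = 21
σ = (4, 1, 3, 2): (-2) + 21 + 15 + 29 = 63
σ = (4, 2, 1, 3): (-2) + (-6) + (-4) + (-3) = -15
σ = (4, 2, 3, 1): (-2) + (-6) + 15 + (-3) = 4
σ = (4, 3, 1, 2): (-2) + (-8) + (-4) + 29 = 15
σ = (4, 3, 2, 1): (-2) + (-8) + 5 + (-3) = -8
Optimal value attained by: σ = (2, 3, 4, 1).
Answer: det⊕(W) = -16; verdict: NONSINGULAR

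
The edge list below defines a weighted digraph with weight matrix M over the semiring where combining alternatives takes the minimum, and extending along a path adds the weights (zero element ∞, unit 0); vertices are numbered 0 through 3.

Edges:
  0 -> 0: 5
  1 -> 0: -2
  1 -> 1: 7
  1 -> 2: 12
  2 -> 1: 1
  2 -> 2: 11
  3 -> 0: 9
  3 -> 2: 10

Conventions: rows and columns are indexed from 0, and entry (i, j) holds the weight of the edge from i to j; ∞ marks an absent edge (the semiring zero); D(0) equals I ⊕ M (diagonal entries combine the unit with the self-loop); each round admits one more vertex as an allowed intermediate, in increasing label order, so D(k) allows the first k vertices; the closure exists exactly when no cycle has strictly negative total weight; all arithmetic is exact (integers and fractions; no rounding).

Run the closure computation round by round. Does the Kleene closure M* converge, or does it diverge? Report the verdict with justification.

D(0):
  [0, ∞, ∞, ∞]
  [-2, 0, 12, ∞]
  [∞, 1, 0, ∞]
  [9, ∞, 10, 0]
D(1):
  [0, ∞, ∞, ∞]
  [-2, 0, 12, ∞]
  [∞, 1, 0, ∞]
  [9, ∞, 10, 0]
D(2):
  [0, ∞, ∞, ∞]
  [-2, 0, 12, ∞]
  [-1, 1, 0, ∞]
  [9, ∞, 10, 0]
D(3):
  [0, ∞, ∞, ∞]
  [-2, 0, 12, ∞]
  [-1, 1, 0, ∞]
  [9, 11, 10, 0]
D(4):
  [0, ∞, ∞, ∞]
  [-2, 0, 12, ∞]
  [-1, 1, 0, ∞]
  [9, 11, 10, 0]
Key observation: every diagonal entry stays at the unit through all rounds, so no improving cycle exists.
Answer: CONVERGES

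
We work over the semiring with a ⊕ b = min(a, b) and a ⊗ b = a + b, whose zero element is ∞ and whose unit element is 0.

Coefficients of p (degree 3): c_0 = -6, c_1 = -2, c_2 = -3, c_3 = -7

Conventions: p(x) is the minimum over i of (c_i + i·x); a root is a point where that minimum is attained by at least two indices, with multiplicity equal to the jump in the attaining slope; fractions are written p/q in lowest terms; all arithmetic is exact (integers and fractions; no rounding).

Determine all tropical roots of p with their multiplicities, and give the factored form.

hull edge (i=0, c=-6) to (i=3, c=-7): slope -1/3, span 3
Factored form: p(x) = -7 ⊗ (x ⊕ 1/3) ⊗ (x ⊕ 1/3) ⊗ (x ⊕ 1/3)
Answer: roots = 1/3 (mult 3)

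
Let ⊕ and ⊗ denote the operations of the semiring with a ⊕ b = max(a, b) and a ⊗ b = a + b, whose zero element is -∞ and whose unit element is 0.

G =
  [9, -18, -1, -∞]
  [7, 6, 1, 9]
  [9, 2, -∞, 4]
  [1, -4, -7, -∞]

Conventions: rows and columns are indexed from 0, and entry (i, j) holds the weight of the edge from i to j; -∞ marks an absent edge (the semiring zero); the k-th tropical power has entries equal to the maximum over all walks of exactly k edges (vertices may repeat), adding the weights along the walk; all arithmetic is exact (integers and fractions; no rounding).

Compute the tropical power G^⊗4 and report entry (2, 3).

G^⊗2:
  [18, 1, 8, 3]
  [16, 12, 7, 15]
  [18, 8, 8, 11]
  [10, 2, 0, 5]
G^⊗3:
  [27, 10, 17, 12]
  [25, 18, 15, 21]
  [27, 14, 17, 17]
  [19, 8, 9, 11]
G^⊗4:
  [36, 19, 26, 21]
  [34, 24, 24, 27]
  [36, 20, 26, 23]
  [28, 14, 18, 17]
Key observation: the optimum is the walk 2->1->1->1->3, with weight 2 + 6 + 6 + 9 = 23.
Optimal value attained by: walk 2->1->1->1->3.
Answer: (G^⊗4)[2][3] = 23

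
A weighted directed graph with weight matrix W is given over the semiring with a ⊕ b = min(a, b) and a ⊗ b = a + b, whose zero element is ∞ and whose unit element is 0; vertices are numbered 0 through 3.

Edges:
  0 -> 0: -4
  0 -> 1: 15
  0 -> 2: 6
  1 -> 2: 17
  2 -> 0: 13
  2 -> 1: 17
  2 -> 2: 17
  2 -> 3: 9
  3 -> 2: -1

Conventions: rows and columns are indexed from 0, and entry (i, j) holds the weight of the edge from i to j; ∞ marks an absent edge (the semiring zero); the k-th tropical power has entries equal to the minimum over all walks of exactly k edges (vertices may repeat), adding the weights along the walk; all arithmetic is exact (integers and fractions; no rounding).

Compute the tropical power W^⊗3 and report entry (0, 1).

W^⊗2:
  [-8, 11, 2, 15]
  [30, 34, 34, 26]
  [9, 28, 8, 26]
  [12, 16, 16, 8]
W^⊗3:
  [-12, 7, -2, 11]
  [26, 45, 25, 43]
  [5, 24, 15, 17]
  [8, 27, 7, 25]
Key observation: the optimum is the walk 0->0->0->1, with weight (-4) + (-4) + 15 = 7.
Optimal value attained by: walk 0->0->0->1.
Answer: (W^⊗3)[0][1] = 7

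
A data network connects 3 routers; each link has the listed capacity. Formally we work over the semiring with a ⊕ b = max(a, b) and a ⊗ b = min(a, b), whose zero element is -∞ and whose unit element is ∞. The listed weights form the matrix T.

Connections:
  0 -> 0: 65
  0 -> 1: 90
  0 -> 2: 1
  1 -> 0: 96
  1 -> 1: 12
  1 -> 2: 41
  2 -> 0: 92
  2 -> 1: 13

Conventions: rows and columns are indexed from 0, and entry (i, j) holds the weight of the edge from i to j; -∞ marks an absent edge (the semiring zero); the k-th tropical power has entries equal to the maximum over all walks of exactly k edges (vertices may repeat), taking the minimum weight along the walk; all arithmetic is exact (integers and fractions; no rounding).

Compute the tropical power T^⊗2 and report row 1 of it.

T^⊗2:
  [90, 65, 41]
  [65, 90, 12]
  [65, 90, 13]
Answer: row 1 of T^⊗2 = [65, 90, 12]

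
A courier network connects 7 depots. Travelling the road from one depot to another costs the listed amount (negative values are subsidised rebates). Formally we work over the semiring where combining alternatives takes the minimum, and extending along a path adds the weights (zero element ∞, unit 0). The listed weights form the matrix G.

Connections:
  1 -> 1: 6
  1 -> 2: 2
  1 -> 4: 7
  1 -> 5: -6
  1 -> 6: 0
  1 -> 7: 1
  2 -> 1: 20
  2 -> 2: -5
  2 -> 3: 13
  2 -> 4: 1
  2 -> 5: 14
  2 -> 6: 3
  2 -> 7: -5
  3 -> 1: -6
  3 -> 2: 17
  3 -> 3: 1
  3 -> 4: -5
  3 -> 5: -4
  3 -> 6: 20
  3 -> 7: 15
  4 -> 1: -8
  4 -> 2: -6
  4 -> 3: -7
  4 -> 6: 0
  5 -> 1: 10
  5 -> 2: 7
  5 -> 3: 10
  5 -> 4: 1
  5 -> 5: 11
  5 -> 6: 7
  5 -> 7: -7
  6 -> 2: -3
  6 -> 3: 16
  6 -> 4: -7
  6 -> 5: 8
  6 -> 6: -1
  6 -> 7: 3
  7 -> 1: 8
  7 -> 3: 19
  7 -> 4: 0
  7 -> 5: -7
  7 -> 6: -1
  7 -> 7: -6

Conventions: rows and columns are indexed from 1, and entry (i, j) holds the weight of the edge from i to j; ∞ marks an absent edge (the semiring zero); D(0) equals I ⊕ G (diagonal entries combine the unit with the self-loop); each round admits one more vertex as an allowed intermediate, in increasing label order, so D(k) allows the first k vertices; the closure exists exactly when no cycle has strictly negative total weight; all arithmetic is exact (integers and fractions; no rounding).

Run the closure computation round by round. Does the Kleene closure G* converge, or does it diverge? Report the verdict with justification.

Detection: at round 0, diagonal entry (2, 2) turns strictly negative.
Key observation: the cycle 2->2 has total weight (-5), which is strictly negative.
Answer: DIVERGES — negative cycle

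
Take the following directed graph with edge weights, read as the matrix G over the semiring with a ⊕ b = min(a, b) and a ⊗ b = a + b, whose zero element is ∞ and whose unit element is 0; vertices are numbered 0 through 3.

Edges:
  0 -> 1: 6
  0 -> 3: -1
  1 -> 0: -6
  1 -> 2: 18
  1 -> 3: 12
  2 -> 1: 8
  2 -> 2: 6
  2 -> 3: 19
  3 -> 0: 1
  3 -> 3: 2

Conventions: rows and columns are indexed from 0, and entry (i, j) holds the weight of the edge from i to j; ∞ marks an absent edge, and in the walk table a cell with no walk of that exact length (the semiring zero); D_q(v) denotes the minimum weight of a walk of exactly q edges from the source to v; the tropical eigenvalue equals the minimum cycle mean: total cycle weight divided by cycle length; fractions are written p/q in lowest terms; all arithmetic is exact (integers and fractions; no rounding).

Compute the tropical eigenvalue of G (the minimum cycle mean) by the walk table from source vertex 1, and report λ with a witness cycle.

q=0: [∞, 0, ∞, ∞]
q=1: [-6, ∞, 18, 12]
q=2: [13, 0, 24, -7]
q=3: [-6, 19, 18, -5]
q=4: [-4, 0, 24, -7]
Optimal cycle mean attained by: cycle 0->1->0, total 6 + (-6), length 2.
Answer: λ = 0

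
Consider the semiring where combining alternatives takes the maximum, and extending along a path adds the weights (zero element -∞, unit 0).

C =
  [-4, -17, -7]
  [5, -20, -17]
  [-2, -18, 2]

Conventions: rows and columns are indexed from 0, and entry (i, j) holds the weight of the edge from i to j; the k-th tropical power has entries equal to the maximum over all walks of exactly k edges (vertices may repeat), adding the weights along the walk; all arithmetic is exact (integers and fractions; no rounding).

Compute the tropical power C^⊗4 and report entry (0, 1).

C^⊗2:
  [-8, -21, -5]
  [1, -12, -2]
  [0, -16, 4]
C^⊗3:
  [-7, -23, -3]
  [-3, -16, 0]
  [2, -14, 6]
C^⊗4:
  [-5, -21, -1]
  [-2, -18, 2]
  [4, -12, 8]
Key observation: the optimum is the walk 0->2->2->2->1, with weight (-7) + 2 + 2 + (-18) = -21.
Optimal value attained by: walk 0->2->2->2->1.
Answer: (C^⊗4)[0][1] = -21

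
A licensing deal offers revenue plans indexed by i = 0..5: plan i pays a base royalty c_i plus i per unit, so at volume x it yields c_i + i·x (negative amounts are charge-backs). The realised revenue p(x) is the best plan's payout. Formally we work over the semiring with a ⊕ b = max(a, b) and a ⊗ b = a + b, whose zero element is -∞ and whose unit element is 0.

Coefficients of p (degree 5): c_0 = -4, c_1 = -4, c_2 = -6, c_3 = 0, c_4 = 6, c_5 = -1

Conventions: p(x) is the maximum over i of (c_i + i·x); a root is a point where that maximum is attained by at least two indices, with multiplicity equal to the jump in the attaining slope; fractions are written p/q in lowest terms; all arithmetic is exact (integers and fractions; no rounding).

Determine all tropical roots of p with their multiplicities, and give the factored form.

hull edge (i=0, c=-4) to (i=4, c=6): slope 5/2, span 4
hull edge (i=4, c=6) to (i=5, c=-1): slope -7, span 1
Factored form: p(x) = -1 ⊗ (x ⊕ (-5/2)) ⊗ (x ⊕ (-5/2)) ⊗ (x ⊕ (-5/2)) ⊗ (x ⊕ (-5/2)) ⊗ (x ⊕ 7)
Answer: roots = -5/2 (mult 4), 7 (mult 1)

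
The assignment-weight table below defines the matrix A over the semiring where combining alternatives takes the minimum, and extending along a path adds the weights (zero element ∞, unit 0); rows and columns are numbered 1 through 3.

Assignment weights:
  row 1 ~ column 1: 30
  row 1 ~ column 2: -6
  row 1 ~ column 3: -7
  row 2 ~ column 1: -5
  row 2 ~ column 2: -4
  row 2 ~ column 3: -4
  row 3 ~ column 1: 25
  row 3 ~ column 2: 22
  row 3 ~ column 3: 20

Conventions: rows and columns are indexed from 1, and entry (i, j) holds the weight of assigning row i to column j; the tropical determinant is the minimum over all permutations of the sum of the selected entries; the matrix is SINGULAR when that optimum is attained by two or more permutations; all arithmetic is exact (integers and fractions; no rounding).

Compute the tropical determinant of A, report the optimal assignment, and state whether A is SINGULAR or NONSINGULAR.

σ = (1, 2, 3): 30 + (-4) + 20 = 46
σ = (1, 3, 2): 30 + (-4) + 22 = 48
σ = (2, 1, 3): (-6) + (-5) + 20 = 9
σ = (2, 3, 1): (-6) + (-4) + 25 = 15
σ = (3, 1, 2): (-7) + (-5) + 22 = 10
σ = (3, 2, 1): (-7) + (-4) + 25 = 14
Optimal value attained by: σ = (2, 1, 3).
Answer: det⊕(A) = 9; verdict: NONSINGULAR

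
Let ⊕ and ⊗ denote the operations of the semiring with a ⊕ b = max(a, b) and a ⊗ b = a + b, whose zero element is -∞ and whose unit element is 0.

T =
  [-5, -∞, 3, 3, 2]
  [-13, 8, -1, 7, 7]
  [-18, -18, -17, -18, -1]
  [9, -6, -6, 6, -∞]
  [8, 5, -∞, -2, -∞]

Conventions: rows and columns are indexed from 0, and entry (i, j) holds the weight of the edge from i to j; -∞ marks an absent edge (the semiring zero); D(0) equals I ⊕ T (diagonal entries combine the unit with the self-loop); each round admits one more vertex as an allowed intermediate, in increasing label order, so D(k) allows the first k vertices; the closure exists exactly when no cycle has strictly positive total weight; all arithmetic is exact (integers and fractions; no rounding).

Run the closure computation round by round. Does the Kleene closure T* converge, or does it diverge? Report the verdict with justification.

Detection: at round 0, diagonal entry (1, 1) turns strictly positive.
Key observation: the cycle 1->1 has total weight 8, which is strictly positive.
Answer: DIVERGES — positive cycle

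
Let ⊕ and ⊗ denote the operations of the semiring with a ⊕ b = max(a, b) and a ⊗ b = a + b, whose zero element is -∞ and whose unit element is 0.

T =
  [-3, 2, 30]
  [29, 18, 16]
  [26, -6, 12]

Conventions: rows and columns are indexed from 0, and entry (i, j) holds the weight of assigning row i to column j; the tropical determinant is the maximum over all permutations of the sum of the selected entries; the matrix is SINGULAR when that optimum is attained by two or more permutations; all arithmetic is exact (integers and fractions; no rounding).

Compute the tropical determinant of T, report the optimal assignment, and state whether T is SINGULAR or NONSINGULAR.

σ = (0, 1, 2): (-3) + 18 + 12 = 27
σ = (0, 2, 1): (-3) + 16 + (-6) = 7
σ = (1, 0, 2): 2 + 29 + 12 = 43
σ = (1, 2, 0): 2 + 16 + 26 = 44
σ = (2, 0, 1): 30 + 29 + (-6) = 53
σ = (2, 1, 0): 30 + 18 + 26 = 74
Optimal value attained by: σ = (2, 1, 0).
Answer: det⊕(T) = 74; verdict: NONSINGULAR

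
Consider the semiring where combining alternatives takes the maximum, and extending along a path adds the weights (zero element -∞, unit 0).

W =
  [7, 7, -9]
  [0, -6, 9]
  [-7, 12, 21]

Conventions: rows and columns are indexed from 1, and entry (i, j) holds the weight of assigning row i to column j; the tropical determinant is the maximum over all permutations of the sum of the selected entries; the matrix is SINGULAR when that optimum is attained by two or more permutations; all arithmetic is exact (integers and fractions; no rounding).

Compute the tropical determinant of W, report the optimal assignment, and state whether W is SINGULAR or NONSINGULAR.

σ = (1, 2, 3): 7 + (-6) + 21 = 22
σ = (1, 3, 2): 7 + 9 + 12 = 28
σ = (2, 1, 3): 7 + 0 + 21 = 28
σ = (2, 3, 1): 7 + 9 + (-7) = 9
σ = (3, 1, 2): (-9) + 0 + 12 = 3
σ = (3, 2, 1): (-9) + (-6) + (-7) = -22
Optimal value attained by: σ = (1, 3, 2).
Answer: det⊕(W) = 28; verdict: SINGULAR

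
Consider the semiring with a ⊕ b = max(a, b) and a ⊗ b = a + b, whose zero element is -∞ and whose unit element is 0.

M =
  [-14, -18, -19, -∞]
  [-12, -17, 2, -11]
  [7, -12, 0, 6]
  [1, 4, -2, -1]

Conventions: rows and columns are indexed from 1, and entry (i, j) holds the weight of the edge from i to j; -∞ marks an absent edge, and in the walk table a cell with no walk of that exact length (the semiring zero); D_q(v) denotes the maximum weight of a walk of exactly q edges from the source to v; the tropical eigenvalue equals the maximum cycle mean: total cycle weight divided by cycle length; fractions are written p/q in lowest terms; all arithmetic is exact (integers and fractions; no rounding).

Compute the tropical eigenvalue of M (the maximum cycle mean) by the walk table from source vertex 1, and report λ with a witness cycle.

q=0: [0, -∞, -∞, -∞]
q=1: [-14, -18, -19, -∞]
q=2: [-12, -31, -16, -13]
q=3: [-9, -9, -15, -10]
q=4: [-8, -6, -7, -9]
Optimal cycle mean attained by: cycle 2->3->4->2, total 2 + 6 + 4, length 3.
Answer: λ = 4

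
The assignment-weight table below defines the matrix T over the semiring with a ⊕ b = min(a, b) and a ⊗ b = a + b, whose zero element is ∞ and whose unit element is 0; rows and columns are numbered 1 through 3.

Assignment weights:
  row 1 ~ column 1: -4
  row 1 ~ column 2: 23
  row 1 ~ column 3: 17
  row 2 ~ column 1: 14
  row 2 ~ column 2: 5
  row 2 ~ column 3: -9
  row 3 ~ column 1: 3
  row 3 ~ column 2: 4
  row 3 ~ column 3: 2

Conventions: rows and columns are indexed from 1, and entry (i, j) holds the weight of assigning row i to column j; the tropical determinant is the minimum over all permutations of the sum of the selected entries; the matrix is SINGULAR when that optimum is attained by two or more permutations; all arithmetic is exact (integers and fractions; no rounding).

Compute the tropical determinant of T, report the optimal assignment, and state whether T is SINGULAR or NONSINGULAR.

σ = (1, 2, 3): (-4) + 5 + 2 = 3
σ = (1, 3, 2): (-4) + (-9) + 4 = -9
σ = (2, 1, 3): 23 + 14 + 2 = 39
σ = (2, 3, 1): 23 + (-9) + 3 = 17
σ = (3, 1, 2): 17 + 14 + 4 = 35
σ = (3, 2, 1): 17 + 5 + 3 = 25
Optimal value attained by: σ = (1, 3, 2).
Answer: det⊕(T) = -9; verdict: NONSINGULAR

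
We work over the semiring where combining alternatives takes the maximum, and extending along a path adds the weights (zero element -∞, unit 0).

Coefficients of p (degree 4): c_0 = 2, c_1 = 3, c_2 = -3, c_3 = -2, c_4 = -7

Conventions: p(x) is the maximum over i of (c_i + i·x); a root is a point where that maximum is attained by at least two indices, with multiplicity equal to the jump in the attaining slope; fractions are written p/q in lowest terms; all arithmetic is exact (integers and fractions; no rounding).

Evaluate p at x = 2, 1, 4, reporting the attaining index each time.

p(2) = max(2+0·2=2, 3+1·2=5, -3+2·2=1, -2+3·2=4, -7+4·2=1) = 5 (attained by i=1)
p(1) = max(2+0·1=2, 3+1·1=4, -3+2·1=-1, -2+3·1=1, -7+4·1=-3) = 4 (attained by i=1)
p(4) = max(2+0·4=2, 3+1·4=7, -3+2·4=5, -2+3·4=10, -7+4·4=9) = 10 (attained by i=3)
Answer: p(2) = 5; p(1) = 4; p(4) = 10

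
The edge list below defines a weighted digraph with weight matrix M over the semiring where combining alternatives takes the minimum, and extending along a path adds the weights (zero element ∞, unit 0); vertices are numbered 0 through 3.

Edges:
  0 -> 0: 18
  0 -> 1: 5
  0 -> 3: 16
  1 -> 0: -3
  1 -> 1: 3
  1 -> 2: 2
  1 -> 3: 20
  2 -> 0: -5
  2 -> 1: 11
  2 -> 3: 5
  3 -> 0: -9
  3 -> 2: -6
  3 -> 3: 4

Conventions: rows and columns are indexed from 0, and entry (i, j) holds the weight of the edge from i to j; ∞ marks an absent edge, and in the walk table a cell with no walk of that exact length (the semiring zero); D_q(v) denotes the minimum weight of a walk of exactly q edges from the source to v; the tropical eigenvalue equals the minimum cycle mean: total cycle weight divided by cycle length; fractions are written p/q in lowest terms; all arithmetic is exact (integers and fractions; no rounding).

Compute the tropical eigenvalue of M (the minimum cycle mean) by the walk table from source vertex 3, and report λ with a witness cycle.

q=0: [∞, ∞, ∞, 0]
q=1: [-9, ∞, -6, 4]
q=2: [-11, -4, -2, -1]
q=3: [-10, -6, -7, 3]
q=4: [-12, -5, -4, -2]
Optimal cycle mean attained by: cycle 2->3->2, total 5 + (-6), length 2.
Answer: λ = -1/2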